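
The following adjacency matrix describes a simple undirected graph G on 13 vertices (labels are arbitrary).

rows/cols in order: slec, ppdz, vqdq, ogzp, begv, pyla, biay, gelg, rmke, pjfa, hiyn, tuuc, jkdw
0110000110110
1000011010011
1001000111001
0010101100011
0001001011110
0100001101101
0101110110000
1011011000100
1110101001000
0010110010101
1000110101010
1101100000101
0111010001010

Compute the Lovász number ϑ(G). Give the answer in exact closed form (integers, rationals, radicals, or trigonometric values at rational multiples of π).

Vertex pyla has 6 neighbors: ppdz, biay, gelg, pjfa, hiyn, jkdw.
deg(ogzp) = 6; N(ogzp) = {vqdq, begv, biay, gelg, tuuc, jkdw}.
N(begv) = {ogzp, biay, rmke, pjfa, hiyn, tuuc}, |N(begv)| = 6.
N(ppdz) = {slec, pyla, biay, rmke, tuuc, jkdw}, |N(ppdz)| = 6.
13-vertex 6-regular graph: strongly regular (13,6,2,3).
spec(A) ≈ [6.0, 1.302776, -2.302776] (distinct, 6 d.p.).
With N=13: ϑ(G) = 13·(-(-sqrt(13)/2 - 1/2))/(6−(-sqrt(13)/2 - 1/2)) = sqrt(13).
Numerically 3.60555128.

sqrt(13)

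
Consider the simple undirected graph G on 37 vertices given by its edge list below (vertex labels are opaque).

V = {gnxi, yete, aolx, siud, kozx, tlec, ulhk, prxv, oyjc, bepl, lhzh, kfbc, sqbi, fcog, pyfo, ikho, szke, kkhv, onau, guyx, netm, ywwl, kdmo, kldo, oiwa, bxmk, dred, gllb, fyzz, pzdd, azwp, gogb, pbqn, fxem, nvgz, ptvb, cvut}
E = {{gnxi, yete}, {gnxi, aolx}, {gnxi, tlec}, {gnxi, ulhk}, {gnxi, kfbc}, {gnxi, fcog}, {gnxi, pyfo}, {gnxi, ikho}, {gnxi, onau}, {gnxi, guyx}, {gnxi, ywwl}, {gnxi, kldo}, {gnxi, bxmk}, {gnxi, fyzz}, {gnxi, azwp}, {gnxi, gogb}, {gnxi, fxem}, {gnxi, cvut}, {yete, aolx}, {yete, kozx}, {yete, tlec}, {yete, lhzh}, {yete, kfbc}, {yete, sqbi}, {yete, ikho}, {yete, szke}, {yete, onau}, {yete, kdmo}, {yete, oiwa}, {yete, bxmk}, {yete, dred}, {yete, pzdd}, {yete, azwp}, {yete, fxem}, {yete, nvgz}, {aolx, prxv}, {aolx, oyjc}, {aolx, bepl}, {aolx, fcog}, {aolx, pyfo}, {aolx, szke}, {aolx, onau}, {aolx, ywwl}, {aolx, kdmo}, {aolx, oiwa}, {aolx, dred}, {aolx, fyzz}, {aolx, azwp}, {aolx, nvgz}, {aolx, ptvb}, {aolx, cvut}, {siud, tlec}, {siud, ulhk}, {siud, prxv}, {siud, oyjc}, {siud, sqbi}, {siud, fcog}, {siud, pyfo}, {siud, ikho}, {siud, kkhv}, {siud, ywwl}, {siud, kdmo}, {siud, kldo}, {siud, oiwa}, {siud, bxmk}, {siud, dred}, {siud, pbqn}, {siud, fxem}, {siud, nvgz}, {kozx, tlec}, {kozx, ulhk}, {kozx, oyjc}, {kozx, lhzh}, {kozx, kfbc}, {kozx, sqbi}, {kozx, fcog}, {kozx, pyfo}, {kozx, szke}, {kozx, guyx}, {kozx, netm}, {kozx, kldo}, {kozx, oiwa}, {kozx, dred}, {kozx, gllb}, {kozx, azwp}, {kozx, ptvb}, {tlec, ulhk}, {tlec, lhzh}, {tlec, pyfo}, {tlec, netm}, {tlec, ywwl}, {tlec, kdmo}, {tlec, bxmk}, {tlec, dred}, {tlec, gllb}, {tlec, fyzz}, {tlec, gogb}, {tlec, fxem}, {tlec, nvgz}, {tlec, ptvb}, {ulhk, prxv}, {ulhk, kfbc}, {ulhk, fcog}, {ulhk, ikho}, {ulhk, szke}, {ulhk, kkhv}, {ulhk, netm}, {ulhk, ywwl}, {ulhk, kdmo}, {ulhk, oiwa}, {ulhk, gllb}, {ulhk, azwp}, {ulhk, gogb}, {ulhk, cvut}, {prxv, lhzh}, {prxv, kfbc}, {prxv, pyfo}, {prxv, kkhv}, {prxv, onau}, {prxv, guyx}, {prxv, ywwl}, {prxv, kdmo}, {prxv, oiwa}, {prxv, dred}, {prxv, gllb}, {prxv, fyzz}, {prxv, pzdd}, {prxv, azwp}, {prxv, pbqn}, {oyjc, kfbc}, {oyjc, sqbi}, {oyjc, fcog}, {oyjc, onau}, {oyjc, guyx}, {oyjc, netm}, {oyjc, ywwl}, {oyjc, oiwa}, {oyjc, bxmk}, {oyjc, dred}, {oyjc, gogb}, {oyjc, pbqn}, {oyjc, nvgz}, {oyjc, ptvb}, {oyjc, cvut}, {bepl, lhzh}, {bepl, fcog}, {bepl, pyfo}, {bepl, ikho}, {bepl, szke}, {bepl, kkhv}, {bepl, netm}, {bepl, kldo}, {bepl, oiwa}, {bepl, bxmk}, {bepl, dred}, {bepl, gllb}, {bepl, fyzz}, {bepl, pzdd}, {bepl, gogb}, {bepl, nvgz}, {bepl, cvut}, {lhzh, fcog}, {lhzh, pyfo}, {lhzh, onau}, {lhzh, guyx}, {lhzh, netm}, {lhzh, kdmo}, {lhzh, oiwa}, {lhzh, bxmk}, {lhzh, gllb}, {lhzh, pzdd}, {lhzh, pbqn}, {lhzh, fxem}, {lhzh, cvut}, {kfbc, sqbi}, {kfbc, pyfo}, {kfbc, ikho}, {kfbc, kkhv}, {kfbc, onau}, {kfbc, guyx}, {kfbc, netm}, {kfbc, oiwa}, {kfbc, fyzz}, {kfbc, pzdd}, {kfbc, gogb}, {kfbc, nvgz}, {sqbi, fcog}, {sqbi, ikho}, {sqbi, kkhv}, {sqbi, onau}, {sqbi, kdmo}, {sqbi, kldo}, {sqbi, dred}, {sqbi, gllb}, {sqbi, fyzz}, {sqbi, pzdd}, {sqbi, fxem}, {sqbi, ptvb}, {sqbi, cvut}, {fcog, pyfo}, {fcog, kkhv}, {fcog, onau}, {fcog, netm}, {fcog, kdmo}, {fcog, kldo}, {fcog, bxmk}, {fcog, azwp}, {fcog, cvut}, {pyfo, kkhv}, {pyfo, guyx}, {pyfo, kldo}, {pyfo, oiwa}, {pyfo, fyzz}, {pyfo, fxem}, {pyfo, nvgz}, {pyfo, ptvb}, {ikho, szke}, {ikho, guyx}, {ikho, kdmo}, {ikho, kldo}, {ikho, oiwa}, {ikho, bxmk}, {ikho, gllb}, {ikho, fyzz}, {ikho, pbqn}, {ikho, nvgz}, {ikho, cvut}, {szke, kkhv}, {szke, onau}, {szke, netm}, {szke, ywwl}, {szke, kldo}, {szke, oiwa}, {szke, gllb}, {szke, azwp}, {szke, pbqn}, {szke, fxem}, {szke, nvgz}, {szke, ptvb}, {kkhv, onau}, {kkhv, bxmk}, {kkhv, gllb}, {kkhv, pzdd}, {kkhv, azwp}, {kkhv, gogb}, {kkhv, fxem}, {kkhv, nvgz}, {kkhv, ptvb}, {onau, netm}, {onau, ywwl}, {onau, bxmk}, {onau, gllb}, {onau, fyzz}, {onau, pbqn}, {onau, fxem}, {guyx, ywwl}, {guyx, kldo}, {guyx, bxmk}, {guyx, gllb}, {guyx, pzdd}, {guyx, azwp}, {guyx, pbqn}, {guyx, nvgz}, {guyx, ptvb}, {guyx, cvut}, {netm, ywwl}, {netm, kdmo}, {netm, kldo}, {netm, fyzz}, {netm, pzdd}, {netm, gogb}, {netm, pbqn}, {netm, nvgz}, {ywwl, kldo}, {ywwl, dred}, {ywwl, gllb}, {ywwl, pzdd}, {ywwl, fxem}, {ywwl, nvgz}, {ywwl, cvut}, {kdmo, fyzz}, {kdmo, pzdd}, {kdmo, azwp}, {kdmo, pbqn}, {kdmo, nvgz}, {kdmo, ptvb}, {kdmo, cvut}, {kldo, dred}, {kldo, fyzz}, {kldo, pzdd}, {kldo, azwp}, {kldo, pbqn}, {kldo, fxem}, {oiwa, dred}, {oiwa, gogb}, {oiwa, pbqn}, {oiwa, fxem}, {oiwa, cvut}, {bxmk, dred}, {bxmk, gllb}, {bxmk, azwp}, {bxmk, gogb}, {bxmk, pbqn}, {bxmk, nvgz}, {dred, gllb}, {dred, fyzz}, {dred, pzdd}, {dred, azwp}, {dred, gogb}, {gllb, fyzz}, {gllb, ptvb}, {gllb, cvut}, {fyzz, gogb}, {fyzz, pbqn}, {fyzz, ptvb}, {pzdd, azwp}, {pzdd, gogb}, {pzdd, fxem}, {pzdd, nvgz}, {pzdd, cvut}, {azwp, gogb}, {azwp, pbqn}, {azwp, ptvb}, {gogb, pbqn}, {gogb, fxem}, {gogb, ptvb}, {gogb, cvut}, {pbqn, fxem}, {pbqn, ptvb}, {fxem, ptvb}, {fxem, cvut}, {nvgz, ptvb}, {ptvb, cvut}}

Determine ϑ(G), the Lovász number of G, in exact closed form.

sqrt(37)

Vertex guyx has 18 neighbors: gnxi, kozx, prxv, oyjc, lhzh, kfbc, pyfo, ikho, ywwl, kldo, bxmk, gllb, pzdd, azwp, pbqn, nvgz, ptvb, cvut.
deg(gllb) = 18; N(gllb) = {kozx, tlec, ulhk, prxv, bepl, lhzh, sqbi, ikho, szke, kkhv, onau, guyx, ywwl, bxmk, dred, fyzz, ptvb, cvut}.
deg(pzdd) = 18; N(pzdd) = {yete, prxv, bepl, lhzh, kfbc, sqbi, kkhv, guyx, netm, ywwl, kdmo, kldo, dred, azwp, gogb, fxem, nvgz, cvut}.
Vertex aolx has 18 neighbors: gnxi, yete, prxv, oyjc, bepl, fcog, pyfo, szke, onau, ywwl, kdmo, oiwa, dred, fyzz, azwp, nvgz, ptvb, cvut.
G on 37 vertices is 18-regular; strongly regular (37,18,8,9).
A has 3 distinct eigenvalues ≈ [18.0, 2.541, -3.541].
With N=37: ϑ(G) = 37·(-(-sqrt(37)/2 - 1/2))/(18−(-sqrt(37)/2 - 1/2)) = sqrt(37).
≈ 6.0827625 (to 7 d.p.).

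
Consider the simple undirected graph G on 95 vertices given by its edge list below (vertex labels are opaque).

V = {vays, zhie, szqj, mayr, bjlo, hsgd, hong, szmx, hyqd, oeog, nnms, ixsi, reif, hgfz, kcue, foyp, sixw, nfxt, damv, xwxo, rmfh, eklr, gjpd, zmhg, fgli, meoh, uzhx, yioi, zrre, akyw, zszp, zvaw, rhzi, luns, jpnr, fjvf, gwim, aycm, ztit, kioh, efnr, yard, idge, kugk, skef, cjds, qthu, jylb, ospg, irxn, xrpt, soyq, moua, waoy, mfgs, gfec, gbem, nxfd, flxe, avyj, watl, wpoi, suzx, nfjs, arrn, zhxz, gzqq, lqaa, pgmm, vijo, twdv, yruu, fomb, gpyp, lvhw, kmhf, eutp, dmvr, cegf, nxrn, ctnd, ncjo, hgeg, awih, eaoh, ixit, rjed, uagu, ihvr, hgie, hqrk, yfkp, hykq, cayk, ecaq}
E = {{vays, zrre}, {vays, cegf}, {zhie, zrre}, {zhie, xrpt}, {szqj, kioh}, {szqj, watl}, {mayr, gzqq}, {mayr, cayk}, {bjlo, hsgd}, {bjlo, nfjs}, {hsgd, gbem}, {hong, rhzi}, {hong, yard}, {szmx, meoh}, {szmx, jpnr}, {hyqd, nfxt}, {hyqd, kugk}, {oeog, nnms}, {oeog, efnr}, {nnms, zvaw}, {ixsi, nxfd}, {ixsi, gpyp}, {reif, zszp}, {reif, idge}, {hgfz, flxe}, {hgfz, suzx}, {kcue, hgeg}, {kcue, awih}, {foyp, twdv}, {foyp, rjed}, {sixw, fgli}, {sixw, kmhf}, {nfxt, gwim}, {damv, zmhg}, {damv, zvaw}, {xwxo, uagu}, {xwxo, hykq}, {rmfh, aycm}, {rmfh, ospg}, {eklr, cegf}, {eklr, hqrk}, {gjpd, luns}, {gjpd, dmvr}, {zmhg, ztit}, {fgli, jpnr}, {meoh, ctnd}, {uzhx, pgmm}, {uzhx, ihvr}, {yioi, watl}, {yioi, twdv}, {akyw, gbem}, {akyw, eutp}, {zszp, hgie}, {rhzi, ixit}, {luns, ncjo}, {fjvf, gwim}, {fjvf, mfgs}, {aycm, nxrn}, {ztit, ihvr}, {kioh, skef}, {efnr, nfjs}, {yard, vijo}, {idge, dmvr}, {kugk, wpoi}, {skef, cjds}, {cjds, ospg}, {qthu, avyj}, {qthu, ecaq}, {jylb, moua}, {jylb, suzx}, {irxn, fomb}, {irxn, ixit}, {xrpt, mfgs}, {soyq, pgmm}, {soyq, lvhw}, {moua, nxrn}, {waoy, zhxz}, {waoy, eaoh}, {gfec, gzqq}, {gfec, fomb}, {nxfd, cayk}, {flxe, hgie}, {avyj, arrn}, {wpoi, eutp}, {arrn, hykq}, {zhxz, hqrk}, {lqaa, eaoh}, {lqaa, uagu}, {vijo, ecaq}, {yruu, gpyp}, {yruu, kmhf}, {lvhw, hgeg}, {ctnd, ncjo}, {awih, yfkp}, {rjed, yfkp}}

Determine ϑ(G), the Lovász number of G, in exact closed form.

95*cos(pi/95)/(cos(pi/95) + 1)

Vertex nnms has 2 neighbors: oeog, zvaw.
Vertex hgfz has 2 neighbors: flxe, suzx.
Vertex mayr has 2 neighbors: gzqq, cayk.
Vertex nfxt has 2 neighbors: hyqd, gwim.
Regular of degree 2 on 95 vertices: connected 2-regular on 95 ⇒ C_{95}.
A has 48 distinct eigenvalues ≈ [2.0, 1.9956, 1.9825, 1.9608, 1.9304, 1.8916, 1.8446, 1.7895, 1.7265, 1.656, 1.5783, 1.4936, 1.4025, 1.3052, 1.2022, 1.0939, 0.9808, 0.8635, 0.7424, 0.618, 0.491, 0.3618, 0.231, 0.0992, -0.0331, -0.1652, -0.2965, -0.4266, -0.5548, -0.6806, -0.8034, -0.9227, -1.0379, -1.1487, -1.2544, -1.3546, -1.4489, -1.5368, -1.618, -1.6922, -1.7589, -1.818, -1.8691, -1.9121, -1.9467, -1.9727, -1.9902, -1.9989].
−95·(-2*cos(pi/95)) / ((2)−(-2*cos(pi/95))) = 95*cos(pi/95)/(cos(pi/95) + 1) = ϑ(G).
= 47.487011311… (decimal).
α=47, χ(Ḡ)=48; ϑ=95*cos(pi/95)/(cos(pi/95) + 1) lies between (both strict).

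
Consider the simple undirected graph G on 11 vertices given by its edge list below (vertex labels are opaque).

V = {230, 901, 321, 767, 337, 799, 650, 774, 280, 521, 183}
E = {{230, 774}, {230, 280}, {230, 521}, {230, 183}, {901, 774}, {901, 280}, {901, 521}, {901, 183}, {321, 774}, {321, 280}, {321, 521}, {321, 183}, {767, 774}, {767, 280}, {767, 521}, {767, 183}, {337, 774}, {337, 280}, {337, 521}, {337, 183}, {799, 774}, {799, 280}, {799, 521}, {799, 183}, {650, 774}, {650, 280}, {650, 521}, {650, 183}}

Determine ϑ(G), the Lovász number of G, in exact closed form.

7

N(767) = {774, 280, 521, 183}, |N(767)| = 4.
deg(799) = 4; N(799) = {774, 280, 521, 183}.
Vertex 230 has 4 neighbors: 774, 280, 521, 183.
Vertex 321 has 4 neighbors: 774, 280, 521, 183.
G = K_{7,4}: α = 7 = χ(Ḡ), so ϑ = 7.
≈ 7.0000 (to 4 d.p.).
α=7, χ(Ḡ)=7; ϑ=7 lies between (collapsed).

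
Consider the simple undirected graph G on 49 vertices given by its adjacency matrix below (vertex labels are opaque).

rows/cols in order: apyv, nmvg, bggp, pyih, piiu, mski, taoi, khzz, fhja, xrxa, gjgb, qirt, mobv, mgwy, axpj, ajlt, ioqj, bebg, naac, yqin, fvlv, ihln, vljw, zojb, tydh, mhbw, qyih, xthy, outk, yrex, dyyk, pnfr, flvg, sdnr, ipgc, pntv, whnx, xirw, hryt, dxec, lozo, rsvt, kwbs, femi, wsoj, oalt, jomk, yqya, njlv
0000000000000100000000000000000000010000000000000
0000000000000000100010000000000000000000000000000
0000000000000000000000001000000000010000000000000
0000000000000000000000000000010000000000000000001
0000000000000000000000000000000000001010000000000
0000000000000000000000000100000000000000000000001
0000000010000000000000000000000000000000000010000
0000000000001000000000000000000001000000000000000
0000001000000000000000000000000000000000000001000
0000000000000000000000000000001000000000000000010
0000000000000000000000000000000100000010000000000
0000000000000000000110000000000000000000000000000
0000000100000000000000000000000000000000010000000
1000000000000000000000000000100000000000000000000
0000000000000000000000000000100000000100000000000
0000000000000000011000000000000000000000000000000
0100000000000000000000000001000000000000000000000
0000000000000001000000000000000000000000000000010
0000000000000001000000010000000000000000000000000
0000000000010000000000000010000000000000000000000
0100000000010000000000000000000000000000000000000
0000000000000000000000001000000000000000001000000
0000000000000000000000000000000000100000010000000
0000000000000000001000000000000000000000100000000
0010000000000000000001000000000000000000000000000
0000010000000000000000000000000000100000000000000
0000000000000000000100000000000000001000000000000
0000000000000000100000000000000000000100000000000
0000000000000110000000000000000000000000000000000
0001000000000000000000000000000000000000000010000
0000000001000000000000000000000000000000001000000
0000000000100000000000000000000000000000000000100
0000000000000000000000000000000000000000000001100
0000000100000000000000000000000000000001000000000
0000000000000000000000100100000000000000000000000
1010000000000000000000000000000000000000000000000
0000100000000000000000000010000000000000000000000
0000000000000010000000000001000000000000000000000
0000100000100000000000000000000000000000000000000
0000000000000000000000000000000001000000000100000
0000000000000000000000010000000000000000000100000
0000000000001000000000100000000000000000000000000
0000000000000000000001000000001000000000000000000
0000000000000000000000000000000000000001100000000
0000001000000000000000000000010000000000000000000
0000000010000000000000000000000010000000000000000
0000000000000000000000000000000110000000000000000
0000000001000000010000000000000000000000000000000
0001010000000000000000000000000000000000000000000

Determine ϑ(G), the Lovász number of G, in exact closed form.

deg(qirt) = 2; N(qirt) = {yqin, fvlv}.
deg(pnfr) = 2; N(pnfr) = {gjgb, jomk}.
deg(bebg) = 2; N(bebg) = {ajlt, yqya}.
deg(khzz) = 2; N(khzz) = {mobv, sdnr}.
deg(v) = 2 for all v (|V|=49); this is C_{49}, the 49-cycle.
spec(A) ≈ [2.0, 1.9836, 1.9346, 1.8538, 1.7426, 1.6028, 1.4367, 1.247, 1.0368, 0.8096, 0.5691, 0.3192, 0.0641, -0.192, -0.445, -0.6907, -0.9251, -1.1442, -1.3446, -1.5229, -1.6762, -1.8019, -1.8981, -1.9631, -1.9959] (distinct, 4 d.p.).
Lovász: ϑ = −49(-2*cos(pi/49))/(2+-(-1)*2*cos(pi/49)) = 49*cos(pi/49)/(cos(pi/49) + 1).
≈ 24.474805 (to 6 d.p.).
Check 24 ≤ 49*cos(pi/49)/(cos(pi/49) + 1) ≤ 25: both strict.

49*cos(pi/49)/(cos(pi/49) + 1)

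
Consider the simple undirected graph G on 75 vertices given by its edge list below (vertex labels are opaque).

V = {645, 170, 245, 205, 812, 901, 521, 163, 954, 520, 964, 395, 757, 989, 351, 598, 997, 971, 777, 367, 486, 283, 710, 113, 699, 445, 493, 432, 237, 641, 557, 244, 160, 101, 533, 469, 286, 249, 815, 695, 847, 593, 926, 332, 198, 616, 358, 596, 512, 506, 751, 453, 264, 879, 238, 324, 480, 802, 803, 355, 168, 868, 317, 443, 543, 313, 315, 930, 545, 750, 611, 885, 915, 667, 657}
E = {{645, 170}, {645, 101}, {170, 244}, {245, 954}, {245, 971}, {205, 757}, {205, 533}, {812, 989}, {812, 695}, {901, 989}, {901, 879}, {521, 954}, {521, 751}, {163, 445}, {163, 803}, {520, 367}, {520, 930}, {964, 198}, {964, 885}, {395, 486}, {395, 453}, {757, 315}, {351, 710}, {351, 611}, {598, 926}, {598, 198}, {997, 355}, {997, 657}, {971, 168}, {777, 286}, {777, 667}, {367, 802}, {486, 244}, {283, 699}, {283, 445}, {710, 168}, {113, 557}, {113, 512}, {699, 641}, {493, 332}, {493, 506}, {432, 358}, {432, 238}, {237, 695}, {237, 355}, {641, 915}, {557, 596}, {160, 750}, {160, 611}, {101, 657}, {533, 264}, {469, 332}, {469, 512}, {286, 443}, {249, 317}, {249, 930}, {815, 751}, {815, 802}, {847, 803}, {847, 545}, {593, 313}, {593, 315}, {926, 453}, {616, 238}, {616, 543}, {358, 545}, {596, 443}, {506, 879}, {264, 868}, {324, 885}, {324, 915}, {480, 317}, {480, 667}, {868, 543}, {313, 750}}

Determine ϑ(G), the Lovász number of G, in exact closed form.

75*cos(pi/75)/(cos(pi/75) + 1)

N(283) = {699, 445}, |N(283)| = 2.
N(205) = {757, 533}, |N(205)| = 2.
Vertex 351 has 2 neighbors: 710, 611.
deg(324) = 2; N(324) = {885, 915}.
2-regular, N=75; this is C_{75}, the 75-cycle.
spec(A) ≈ [2.0, 1.99299, 1.97199, 1.93717, 1.88875, 1.82709, 1.75261, 1.66584, 1.56739, 1.45794, 1.33826, 1.2092, 1.07165, 0.92659, 0.77503, 0.61803, 0.4567, 0.29217, 0.12558, -0.04188, -0.20906, -0.37476, -0.53784, -0.69714, -0.85156, -1.0, -1.14143, -1.27485, -1.39933, -1.51399, -1.61803, -1.71073, -1.79142, -1.85955, -1.91464, -1.9563, -1.98423, -1.99825] (distinct, 5 d.p.).
With N=75: ϑ(G) = 75·(-(-1)*2*cos(pi/75))/(2−(-2*cos(pi/75))) = 75*cos(pi/75)/(cos(pi/75) + 1).
≈ 37.48354585 (to 8 d.p.).
Check 37 ≤ 75*cos(pi/75)/(cos(pi/75) + 1) ≤ 38: both strict.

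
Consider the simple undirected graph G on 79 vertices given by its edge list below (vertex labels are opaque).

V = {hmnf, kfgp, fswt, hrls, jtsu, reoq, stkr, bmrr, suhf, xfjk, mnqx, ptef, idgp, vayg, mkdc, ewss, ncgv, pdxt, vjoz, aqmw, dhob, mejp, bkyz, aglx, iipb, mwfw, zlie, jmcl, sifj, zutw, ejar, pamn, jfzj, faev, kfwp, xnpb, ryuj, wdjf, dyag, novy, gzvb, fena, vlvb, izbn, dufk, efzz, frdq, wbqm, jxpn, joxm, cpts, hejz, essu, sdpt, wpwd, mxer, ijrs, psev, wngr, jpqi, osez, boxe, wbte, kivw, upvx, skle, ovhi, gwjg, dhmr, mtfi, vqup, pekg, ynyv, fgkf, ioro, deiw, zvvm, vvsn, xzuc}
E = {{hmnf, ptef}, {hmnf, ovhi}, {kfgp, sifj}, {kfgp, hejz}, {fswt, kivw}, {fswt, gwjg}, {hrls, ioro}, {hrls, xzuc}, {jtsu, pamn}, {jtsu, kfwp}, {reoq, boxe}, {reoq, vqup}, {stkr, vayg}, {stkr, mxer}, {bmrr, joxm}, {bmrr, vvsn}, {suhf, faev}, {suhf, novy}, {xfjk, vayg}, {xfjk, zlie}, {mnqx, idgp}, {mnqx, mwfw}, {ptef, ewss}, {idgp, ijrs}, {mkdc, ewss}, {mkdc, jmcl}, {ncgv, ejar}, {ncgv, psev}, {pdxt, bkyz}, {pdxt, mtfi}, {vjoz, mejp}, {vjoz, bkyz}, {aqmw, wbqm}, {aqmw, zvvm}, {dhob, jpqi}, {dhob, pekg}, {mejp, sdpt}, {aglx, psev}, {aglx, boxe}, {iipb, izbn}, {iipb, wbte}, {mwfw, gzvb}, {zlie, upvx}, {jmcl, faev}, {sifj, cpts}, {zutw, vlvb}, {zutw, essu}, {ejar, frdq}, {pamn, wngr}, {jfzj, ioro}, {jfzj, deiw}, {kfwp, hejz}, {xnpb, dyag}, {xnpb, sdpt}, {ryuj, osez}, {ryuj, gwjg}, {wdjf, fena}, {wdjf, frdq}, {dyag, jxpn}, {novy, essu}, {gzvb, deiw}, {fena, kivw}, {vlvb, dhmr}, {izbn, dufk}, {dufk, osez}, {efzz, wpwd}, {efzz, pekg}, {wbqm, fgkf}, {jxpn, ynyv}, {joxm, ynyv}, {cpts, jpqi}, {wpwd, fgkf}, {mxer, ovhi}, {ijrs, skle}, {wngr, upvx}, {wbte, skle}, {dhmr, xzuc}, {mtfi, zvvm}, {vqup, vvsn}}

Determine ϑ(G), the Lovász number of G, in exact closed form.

N(boxe) = {reoq, aglx}, |N(boxe)| = 2.
deg(kfwp) = 2; N(kfwp) = {jtsu, hejz}.
N(jxpn) = {dyag, ynyv}, |N(jxpn)| = 2.
deg(wbte) = 2; N(wbte) = {iipb, skle}.
79-vertex 2-regular graph: the odd cycle C_{79}.
Distinct eigenvalues (to 5 d.p.): [2.0, 1.99368, 1.97475, 1.94334, 1.89964, 1.84393, 1.77657, 1.69797, 1.60863, 1.50913, 1.40008, 1.28219, 1.15618, 1.02287, 0.88309, 0.73773, 0.5877, 0.43396, 0.27747, 0.11923, -0.03976, -0.19851, -0.356, -0.51123, -0.66324, -0.81105, -0.95374, -1.09039, -1.22015, -1.3422, -1.45576, -1.56011, -1.65461, -1.73864, -1.81168, -1.87327, -1.92301, -1.96059, -1.98578, -1.99842].
−79·(-2*cos(pi/79)) / ((2)−(-2*cos(pi/79))) = 79*cos(pi/79)/(cos(pi/79) + 1) = ϑ(G).
ϑ(G) ≈ 39.4844.
Sandwich: α(G)=39 ≤ ϑ(G)=79*cos(pi/79)/(cos(pi/79) + 1) ≤ χ(Ḡ)=40 (both strict).

79*cos(pi/79)/(cos(pi/79) + 1)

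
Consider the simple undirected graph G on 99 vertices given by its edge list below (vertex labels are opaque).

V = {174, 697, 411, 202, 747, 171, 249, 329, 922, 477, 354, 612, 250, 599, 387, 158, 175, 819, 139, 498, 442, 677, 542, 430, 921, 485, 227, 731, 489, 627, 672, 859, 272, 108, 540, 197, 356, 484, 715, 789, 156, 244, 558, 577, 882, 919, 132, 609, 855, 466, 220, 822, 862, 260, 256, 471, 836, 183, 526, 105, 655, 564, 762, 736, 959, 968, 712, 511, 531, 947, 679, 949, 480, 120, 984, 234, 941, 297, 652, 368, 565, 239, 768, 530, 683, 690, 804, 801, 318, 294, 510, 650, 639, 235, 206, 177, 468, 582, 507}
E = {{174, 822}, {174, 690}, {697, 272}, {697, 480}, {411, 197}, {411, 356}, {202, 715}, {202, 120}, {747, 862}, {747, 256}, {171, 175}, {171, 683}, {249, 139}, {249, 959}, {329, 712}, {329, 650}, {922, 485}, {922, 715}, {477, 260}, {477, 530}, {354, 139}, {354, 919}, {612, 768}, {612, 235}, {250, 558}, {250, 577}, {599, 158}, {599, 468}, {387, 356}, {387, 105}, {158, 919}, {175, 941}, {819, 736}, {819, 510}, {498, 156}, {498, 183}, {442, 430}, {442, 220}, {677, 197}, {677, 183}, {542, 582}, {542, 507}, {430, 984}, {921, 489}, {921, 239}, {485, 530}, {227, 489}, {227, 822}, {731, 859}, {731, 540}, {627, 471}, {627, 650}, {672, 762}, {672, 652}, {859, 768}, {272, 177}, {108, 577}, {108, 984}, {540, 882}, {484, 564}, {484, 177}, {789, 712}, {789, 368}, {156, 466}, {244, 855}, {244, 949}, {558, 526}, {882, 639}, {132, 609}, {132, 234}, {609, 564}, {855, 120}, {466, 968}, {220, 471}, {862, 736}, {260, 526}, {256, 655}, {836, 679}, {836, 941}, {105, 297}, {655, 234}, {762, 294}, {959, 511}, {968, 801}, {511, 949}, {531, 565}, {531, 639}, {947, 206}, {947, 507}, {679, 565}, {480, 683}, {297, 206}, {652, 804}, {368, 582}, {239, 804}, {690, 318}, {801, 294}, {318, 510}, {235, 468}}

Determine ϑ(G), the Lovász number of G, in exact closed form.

Vertex 804 has 2 neighbors: 652, 239.
deg(712) = 2; N(712) = {329, 789}.
N(171) = {175, 683}, |N(171)| = 2.
N(949) = {244, 511}, |N(949)| = 2.
Every vertex has degree 2 (N=99); the odd cycle C_{99}.
The 50 distinct eigenvalues: [2.0, 1.99597, 1.98391, 1.96386, 1.9359, 1.90014, 1.85674, 1.80585, 1.7477, 1.68251, 1.61054, 1.53209, 1.44747, 1.35702, 1.26111, 1.16011, 1.05445, 0.94454, 0.83083, 0.71377, 0.59384, 0.47152, 0.3473, 0.22168, 0.09516, -0.03173, -0.1585, -0.28463, -0.40961, -0.53295, -0.65414, -0.77269, -0.88813, -1.0, -1.10784, -1.21122, -1.30972, -1.40295, -1.49053, -1.57211, -1.64735, -1.71597, -1.77767, -1.83222, -1.87939, -1.91899, -1.95086, -1.97488, -1.99094, -1.99899].
Lovász (edge-transitive): ϑ = −99·(-2*cos(pi/99))/((2)−(-2*cos(pi/99))) = 99*cos(pi/99)/(cos(pi/99) + 1).
Numerically 49.4875.
α=49, χ(Ḡ)=50; ϑ=99*cos(pi/99)/(cos(pi/99) + 1) lies between (both strict).

99*cos(pi/99)/(cos(pi/99) + 1)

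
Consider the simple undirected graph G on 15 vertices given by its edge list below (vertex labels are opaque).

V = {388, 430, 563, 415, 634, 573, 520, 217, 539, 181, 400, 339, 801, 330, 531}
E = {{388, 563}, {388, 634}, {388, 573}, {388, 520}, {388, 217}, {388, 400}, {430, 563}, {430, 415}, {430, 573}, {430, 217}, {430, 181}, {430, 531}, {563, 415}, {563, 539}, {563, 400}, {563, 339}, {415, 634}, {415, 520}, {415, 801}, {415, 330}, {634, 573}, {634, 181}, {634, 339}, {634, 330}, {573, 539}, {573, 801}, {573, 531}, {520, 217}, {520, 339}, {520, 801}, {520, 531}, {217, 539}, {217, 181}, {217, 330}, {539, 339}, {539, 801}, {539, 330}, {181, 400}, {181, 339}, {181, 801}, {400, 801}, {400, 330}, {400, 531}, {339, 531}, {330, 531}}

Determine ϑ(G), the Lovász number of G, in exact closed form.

5

deg(539) = 6; N(539) = {563, 573, 217, 339, 801, 330}.
deg(339) = 6; N(339) = {563, 634, 520, 539, 181, 531}.
N(181) = {430, 634, 217, 400, 339, 801}, |N(181)| = 6.
N(573) = {388, 430, 634, 539, 801, 531}, |N(573)| = 6.
deg(v) = 6 for all v (|V|=15); this is K(6,2), the Kneser graph.
The 3 distinct eigenvalues: [6.0, 1.0, -3.0].
λ_max=6, λ_min=-3; ϑ = −15·λ_min/(λ_max−λ_min) = 5.
Numerically 5.000000.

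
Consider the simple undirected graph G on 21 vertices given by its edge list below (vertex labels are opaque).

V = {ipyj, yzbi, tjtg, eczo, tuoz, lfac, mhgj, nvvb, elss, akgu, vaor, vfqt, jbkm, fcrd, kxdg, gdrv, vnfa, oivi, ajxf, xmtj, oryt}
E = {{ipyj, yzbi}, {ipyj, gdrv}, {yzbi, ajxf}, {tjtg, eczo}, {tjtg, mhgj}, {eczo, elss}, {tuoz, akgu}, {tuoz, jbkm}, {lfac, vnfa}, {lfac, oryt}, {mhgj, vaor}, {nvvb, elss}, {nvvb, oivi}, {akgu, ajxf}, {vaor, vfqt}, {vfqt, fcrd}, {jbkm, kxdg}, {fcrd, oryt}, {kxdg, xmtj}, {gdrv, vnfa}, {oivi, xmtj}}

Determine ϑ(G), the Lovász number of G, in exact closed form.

21*cos(pi/21)/(cos(pi/21) + 1)

Vertex ajxf has 2 neighbors: yzbi, akgu.
deg(akgu) = 2; N(akgu) = {tuoz, ajxf}.
deg(vnfa) = 2; N(vnfa) = {lfac, gdrv}.
Vertex lfac has 2 neighbors: vnfa, oryt.
deg(v) = 2 for all v (|V|=21); the odd cycle C_{21}.
The 11 distinct eigenvalues: [2.0, 1.911, 1.652, 1.247, 0.731, 0.149, -0.445, -1.0, -1.466, -1.802, -1.978].
With N=21: ϑ(G) = 21·(-(-1)*2*cos(pi/21))/(2−(-2*cos(pi/21))) = 21*cos(pi/21)/(cos(pi/21) + 1).
= 10.4410325… (decimal).
Lovász sandwich 10 ≤ 21*cos(pi/21)/(cos(pi/21) + 1) ≤ 11: both strict.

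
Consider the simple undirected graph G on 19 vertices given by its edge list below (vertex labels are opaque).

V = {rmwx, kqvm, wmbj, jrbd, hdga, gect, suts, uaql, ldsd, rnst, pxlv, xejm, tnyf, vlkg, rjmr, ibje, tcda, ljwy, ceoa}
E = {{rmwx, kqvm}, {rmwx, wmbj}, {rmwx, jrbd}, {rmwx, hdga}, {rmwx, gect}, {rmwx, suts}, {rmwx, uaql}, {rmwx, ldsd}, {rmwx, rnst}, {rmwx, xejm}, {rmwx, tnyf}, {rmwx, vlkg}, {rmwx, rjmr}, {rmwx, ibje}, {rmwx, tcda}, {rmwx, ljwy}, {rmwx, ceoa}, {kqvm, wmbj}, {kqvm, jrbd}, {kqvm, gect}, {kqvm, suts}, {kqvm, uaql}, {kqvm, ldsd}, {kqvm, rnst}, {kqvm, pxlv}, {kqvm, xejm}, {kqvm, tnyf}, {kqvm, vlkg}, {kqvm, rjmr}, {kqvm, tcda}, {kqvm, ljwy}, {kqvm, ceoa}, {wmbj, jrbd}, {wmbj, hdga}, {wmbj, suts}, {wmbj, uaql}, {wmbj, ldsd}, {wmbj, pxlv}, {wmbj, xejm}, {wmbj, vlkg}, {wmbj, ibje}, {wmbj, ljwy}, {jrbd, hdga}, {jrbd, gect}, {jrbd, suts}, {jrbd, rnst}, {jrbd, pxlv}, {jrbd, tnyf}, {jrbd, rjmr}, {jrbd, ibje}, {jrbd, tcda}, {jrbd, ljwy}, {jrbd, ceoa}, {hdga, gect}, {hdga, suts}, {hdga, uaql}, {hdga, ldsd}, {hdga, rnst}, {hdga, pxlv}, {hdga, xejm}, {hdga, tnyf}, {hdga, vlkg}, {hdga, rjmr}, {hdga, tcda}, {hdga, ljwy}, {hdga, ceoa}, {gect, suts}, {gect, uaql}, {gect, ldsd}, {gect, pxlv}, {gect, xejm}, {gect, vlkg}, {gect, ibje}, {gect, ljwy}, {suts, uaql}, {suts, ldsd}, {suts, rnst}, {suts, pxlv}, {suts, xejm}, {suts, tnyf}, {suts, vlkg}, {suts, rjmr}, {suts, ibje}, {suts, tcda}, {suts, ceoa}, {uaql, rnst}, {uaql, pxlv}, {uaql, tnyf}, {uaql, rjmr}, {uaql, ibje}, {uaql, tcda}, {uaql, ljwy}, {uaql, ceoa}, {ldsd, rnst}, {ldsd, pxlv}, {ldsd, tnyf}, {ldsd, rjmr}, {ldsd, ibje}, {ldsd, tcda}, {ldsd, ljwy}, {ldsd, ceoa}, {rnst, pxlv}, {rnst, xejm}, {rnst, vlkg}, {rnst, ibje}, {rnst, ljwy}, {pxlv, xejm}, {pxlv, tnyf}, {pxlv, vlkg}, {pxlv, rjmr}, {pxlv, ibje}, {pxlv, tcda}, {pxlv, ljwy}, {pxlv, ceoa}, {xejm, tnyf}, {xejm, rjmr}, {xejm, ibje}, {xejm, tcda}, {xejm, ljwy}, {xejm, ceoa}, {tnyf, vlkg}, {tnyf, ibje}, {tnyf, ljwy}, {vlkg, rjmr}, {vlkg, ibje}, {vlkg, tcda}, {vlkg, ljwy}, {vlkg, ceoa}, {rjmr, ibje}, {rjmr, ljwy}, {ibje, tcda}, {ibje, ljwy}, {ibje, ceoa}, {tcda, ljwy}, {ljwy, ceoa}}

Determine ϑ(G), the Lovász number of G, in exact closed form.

deg(hdga) = 16; N(hdga) = {rmwx, wmbj, jrbd, gect, suts, uaql, ldsd, rnst, pxlv, xejm, tnyf, vlkg, rjmr, tcda, ljwy, ceoa}.
deg(tnyf) = 12; N(tnyf) = {rmwx, kqvm, jrbd, hdga, suts, uaql, ldsd, pxlv, xejm, vlkg, ibje, ljwy}.
Vertex uaql has 14 neighbors: rmwx, kqvm, wmbj, hdga, gect, suts, rnst, pxlv, tnyf, rjmr, ibje, tcda, ljwy, ceoa.
deg(kqvm) = 16; N(kqvm) = {rmwx, wmbj, jrbd, gect, suts, uaql, ldsd, rnst, pxlv, xejm, tnyf, vlkg, rjmr, tcda, ljwy, ceoa}.
Complete 5-partite, parts [7, 5, 3, 2, 2]: perfect, ϑ = α = 7.
Numerically 7.0000.
7 ≤ 7 ≤ 7: collapsed.

7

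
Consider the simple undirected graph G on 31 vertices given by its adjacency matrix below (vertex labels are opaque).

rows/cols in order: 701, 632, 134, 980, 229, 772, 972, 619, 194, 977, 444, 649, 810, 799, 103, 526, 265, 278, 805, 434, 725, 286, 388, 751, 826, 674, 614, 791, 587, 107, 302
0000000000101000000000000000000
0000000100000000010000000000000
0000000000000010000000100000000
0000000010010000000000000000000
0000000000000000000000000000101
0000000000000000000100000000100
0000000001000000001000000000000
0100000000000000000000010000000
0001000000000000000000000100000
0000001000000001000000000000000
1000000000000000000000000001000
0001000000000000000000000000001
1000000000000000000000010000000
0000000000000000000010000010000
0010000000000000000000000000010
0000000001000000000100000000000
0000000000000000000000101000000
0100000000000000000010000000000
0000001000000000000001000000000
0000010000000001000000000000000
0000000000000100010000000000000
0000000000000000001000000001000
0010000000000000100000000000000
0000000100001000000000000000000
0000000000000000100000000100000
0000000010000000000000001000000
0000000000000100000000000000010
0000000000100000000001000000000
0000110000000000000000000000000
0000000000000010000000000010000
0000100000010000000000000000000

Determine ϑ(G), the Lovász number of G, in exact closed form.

deg(194) = 2; N(194) = {980, 674}.
N(649) = {980, 302}, |N(649)| = 2.
N(444) = {701, 791}, |N(444)| = 2.
N(134) = {103, 388}, |N(134)| = 2.
Every vertex has degree 2 (N=31); a single 31-cycle (edge-transitive).
The 16 distinct eigenvalues: [2.0, 1.95906, 1.837916, 1.641527, 1.377934, 1.057928, 0.694611, 0.302856, -0.101298, -0.501305, -0.880788, -1.224212, -1.517516, -1.748693, -1.908279, -1.989739].
ϑ = −N·λ_min/(λ_max−λ_min) = −31·(-2*cos(pi/31))/(2−(-2*cos(pi/31))) = 31*cos(pi/31)/(cos(pi/31) + 1).
= 15.4601350… (decimal).
α=15, χ(Ḡ)=16; ϑ=31*cos(pi/31)/(cos(pi/31) + 1) lies between (both strict).

31*cos(pi/31)/(cos(pi/31) + 1)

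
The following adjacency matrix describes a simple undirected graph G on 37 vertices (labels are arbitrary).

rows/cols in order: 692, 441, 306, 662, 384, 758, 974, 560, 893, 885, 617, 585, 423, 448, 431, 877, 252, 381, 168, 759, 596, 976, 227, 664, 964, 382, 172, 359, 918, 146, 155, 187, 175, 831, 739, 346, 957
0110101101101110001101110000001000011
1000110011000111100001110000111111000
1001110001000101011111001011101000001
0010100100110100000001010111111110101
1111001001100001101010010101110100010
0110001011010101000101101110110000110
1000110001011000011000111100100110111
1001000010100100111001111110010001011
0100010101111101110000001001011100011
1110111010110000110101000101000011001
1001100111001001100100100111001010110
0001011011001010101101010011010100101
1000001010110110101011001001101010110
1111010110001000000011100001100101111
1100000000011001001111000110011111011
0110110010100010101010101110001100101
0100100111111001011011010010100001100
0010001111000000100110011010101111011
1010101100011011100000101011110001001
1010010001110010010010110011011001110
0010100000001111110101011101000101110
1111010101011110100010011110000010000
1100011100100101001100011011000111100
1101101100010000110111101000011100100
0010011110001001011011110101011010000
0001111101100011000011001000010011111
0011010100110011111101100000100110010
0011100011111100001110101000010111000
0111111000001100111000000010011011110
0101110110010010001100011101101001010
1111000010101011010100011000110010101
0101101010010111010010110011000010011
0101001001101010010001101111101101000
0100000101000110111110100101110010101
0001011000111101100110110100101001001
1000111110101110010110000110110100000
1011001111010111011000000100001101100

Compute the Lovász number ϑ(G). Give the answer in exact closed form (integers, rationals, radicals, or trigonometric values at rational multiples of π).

sqrt(37)

Vertex 560 has 18 neighbors: 692, 662, 893, 617, 448, 252, 381, 168, 976, 227, 664, 964, 382, 172, 146, 831, 346, 957.
deg(758) = 18; N(758) = {441, 306, 974, 893, 885, 585, 448, 877, 759, 976, 227, 964, 382, 172, 918, 146, 739, 346}.
Vertex 596 has 18 neighbors: 306, 384, 423, 448, 431, 877, 252, 381, 759, 976, 664, 964, 382, 359, 187, 831, 739, 346.
deg(739) = 18; N(739) = {662, 758, 974, 617, 585, 423, 448, 877, 252, 759, 596, 227, 664, 382, 918, 155, 831, 957}.
Regular of degree 18 on 37 vertices: SR(37,18,8,9) — a Paley graph.
A has 3 distinct eigenvalues ≈ [18.0, 2.5414, -3.5414].
λ_max=18, λ_min=-sqrt(37)/2 - 1/2; ϑ = −37·λ_min/(λ_max−λ_min) = sqrt(37).
Numerically 6.0828.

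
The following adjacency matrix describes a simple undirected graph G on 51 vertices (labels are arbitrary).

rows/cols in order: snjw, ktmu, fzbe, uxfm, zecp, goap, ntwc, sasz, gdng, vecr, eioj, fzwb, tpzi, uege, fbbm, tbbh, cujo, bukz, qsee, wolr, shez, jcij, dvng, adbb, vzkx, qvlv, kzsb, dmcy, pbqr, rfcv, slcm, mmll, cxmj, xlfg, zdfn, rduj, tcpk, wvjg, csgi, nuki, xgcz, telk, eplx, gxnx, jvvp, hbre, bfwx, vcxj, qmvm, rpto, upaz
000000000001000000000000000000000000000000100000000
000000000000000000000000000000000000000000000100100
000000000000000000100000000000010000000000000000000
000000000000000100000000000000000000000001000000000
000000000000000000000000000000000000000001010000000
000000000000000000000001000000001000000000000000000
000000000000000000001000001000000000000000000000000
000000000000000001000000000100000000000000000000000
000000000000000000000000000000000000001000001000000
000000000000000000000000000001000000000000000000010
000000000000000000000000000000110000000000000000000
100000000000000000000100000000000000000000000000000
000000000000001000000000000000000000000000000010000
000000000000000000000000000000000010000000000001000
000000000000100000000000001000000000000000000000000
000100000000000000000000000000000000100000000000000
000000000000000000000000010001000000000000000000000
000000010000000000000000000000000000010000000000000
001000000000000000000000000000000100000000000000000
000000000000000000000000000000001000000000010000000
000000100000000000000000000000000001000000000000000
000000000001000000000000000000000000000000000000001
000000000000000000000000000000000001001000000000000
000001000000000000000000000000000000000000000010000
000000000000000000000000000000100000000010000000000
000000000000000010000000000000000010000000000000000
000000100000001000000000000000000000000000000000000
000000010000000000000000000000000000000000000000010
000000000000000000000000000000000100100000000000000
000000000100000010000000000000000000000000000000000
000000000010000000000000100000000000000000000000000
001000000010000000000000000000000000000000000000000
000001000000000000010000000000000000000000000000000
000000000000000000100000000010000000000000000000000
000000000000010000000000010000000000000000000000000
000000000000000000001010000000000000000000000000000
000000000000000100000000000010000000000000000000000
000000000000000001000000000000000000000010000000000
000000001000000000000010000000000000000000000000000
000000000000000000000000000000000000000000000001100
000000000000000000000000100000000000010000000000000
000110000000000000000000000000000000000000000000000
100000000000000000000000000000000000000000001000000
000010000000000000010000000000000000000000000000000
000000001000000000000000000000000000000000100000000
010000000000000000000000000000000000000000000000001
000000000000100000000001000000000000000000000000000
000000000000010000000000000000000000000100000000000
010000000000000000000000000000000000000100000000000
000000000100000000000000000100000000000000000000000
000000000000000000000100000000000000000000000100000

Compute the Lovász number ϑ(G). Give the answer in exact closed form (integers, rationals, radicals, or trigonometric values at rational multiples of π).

51*cos(pi/51)/(cos(pi/51) + 1)

N(rfcv) = {vecr, cujo}, |N(rfcv)| = 2.
N(tpzi) = {fbbm, bfwx}, |N(tpzi)| = 2.
deg(qsee) = 2; N(qsee) = {fzbe, xlfg}.
deg(snjw) = 2; N(snjw) = {fzwb, eplx}.
51-vertex 2-regular graph: the odd cycle C_{51}.
A has 26 distinct eigenvalues ≈ [2.0, 1.98484, 1.93959, 1.86494, 1.76202, 1.63239, 1.47802, 1.30124, 1.10473, 0.89148, 0.66471, 0.42787, 0.18454, -0.06159, -0.30678, -0.54733, -0.77957, -1.0, -1.20527, -1.39227, -1.55816, -1.70043, -1.81693, -1.90588, -1.96595, -1.99621].
λ_max=2, λ_min=-2*cos(pi/51); ϑ = −51·λ_min/(λ_max−λ_min) = 51*cos(pi/51)/(cos(pi/51) + 1).
Numerically 25.47579449.
α=25, χ(Ḡ)=26; ϑ=51*cos(pi/51)/(cos(pi/51) + 1) lies between (both strict).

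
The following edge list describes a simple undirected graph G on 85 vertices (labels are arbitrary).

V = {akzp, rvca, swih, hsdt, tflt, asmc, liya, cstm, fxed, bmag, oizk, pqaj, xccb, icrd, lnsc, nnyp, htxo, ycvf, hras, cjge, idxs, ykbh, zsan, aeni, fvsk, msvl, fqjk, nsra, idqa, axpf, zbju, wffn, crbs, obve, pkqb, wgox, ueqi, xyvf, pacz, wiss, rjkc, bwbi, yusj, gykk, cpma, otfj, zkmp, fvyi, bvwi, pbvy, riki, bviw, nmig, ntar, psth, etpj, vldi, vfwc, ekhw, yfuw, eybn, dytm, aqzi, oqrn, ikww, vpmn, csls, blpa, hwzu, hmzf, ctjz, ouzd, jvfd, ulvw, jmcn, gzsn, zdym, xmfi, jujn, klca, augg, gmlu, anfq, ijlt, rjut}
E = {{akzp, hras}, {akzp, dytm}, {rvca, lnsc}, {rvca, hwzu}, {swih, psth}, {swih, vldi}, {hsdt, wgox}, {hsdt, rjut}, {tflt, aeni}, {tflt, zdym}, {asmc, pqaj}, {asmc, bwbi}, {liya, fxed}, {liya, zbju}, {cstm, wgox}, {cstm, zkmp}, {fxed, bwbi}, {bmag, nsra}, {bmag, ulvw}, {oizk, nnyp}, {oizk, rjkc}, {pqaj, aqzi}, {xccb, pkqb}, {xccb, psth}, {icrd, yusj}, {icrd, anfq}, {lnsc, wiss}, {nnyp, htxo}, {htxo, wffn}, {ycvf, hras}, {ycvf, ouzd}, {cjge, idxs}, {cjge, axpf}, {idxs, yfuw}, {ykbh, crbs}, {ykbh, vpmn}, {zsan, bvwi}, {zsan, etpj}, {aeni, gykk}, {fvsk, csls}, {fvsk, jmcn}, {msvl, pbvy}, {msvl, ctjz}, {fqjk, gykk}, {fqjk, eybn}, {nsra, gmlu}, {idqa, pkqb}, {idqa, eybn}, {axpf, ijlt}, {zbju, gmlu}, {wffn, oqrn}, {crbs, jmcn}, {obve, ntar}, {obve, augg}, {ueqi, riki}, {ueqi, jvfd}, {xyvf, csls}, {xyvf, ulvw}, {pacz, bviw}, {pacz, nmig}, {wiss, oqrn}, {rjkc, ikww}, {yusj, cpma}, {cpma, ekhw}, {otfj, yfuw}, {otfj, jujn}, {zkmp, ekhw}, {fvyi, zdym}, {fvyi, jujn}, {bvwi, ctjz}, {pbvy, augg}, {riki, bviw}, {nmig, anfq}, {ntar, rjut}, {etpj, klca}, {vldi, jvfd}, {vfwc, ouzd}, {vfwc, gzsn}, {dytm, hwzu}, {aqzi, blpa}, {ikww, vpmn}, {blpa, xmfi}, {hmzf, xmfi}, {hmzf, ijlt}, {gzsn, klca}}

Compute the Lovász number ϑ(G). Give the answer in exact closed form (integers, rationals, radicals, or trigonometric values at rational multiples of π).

85*cos(pi/85)/(cos(pi/85) + 1)

deg(icrd) = 2; N(icrd) = {yusj, anfq}.
deg(gzsn) = 2; N(gzsn) = {vfwc, klca}.
deg(jvfd) = 2; N(jvfd) = {ueqi, vldi}.
deg(htxo) = 2; N(htxo) = {nnyp, wffn}.
85-vertex 2-regular graph: this is C_{85}, the 85-cycle.
The 43 distinct eigenvalues: [2.0, 1.995, 1.978, 1.951, 1.913, 1.865, 1.806, 1.738, 1.66, 1.573, 1.478, 1.374, 1.263, 1.145, 1.021, 0.891, 0.757, 0.618, 0.476, 0.331, 0.185, 0.037, -0.111, -0.258, -0.404, -0.547, -0.688, -0.825, -0.957, -1.084, -1.205, -1.32, -1.427, -1.527, -1.618, -1.7, -1.774, -1.837, -1.89, -1.933, -1.966, -1.988, -1.999].
Lovász (edge-transitive): ϑ = −85·(-2*cos(pi/85))/((2)−(-2*cos(pi/85))) = 85*cos(pi/85)/(cos(pi/85) + 1).
= 42.4855… (decimal).
α=42, χ(Ḡ)=43; ϑ=85*cos(pi/85)/(cos(pi/85) + 1) lies between (both strict).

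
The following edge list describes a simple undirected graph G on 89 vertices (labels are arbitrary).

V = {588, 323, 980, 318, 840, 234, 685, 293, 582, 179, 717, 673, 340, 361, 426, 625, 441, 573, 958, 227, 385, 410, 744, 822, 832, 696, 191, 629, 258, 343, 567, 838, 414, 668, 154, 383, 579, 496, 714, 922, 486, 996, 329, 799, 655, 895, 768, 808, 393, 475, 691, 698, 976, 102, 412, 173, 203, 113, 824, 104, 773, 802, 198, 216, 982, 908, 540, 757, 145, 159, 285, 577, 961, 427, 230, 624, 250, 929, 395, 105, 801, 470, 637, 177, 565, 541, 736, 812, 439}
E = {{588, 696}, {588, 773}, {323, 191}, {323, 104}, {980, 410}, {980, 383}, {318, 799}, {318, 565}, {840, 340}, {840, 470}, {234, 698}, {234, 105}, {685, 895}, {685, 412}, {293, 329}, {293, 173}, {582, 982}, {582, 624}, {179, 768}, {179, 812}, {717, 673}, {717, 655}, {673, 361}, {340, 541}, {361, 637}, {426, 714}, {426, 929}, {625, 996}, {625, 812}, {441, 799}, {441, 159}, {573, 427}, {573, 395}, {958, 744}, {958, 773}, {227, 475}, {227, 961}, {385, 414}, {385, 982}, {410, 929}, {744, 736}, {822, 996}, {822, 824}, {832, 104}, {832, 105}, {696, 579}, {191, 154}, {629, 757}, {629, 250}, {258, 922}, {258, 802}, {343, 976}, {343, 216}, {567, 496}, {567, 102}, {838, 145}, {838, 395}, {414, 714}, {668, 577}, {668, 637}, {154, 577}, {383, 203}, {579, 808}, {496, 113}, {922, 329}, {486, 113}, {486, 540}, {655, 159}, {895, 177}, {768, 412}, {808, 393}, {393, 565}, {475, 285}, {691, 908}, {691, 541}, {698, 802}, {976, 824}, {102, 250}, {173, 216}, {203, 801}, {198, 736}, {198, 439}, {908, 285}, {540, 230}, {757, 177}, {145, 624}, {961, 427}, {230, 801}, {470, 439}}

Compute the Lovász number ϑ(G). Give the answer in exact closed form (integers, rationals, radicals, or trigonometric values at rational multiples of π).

Vertex 655 has 2 neighbors: 717, 159.
N(198) = {736, 439}, |N(198)| = 2.
deg(744) = 2; N(744) = {958, 736}.
deg(412) = 2; N(412) = {685, 768}.
2-regular, N=89; connected 2-regular on 89 ⇒ C_{89}.
Distinct eigenvalues (to 3 d.p.): [2.0, 1.995, 1.98, 1.955, 1.921, 1.877, 1.823, 1.761, 1.689, 1.61, 1.522, 1.427, 1.324, 1.215, 1.1, 0.98, 0.854, 0.724, 0.591, 0.455, 0.316, 0.176, 0.035, -0.106, -0.246, -0.386, -0.523, -0.658, -0.79, -0.917, -1.04, -1.158, -1.27, -1.376, -1.475, -1.567, -1.651, -1.726, -1.793, -1.851, -1.9, -1.939, -1.969, -1.989, -1.999].
With N=89: ϑ(G) = 89·(-(-1)*2*cos(pi/89))/(2−(-2*cos(pi/89))) = 89*cos(pi/89)/(cos(pi/89) + 1).
≈ 44.4861 (to 4 d.p.).
44 ≤ 89*cos(pi/89)/(cos(pi/89) + 1) ≤ 45: both strict.

89*cos(pi/89)/(cos(pi/89) + 1)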